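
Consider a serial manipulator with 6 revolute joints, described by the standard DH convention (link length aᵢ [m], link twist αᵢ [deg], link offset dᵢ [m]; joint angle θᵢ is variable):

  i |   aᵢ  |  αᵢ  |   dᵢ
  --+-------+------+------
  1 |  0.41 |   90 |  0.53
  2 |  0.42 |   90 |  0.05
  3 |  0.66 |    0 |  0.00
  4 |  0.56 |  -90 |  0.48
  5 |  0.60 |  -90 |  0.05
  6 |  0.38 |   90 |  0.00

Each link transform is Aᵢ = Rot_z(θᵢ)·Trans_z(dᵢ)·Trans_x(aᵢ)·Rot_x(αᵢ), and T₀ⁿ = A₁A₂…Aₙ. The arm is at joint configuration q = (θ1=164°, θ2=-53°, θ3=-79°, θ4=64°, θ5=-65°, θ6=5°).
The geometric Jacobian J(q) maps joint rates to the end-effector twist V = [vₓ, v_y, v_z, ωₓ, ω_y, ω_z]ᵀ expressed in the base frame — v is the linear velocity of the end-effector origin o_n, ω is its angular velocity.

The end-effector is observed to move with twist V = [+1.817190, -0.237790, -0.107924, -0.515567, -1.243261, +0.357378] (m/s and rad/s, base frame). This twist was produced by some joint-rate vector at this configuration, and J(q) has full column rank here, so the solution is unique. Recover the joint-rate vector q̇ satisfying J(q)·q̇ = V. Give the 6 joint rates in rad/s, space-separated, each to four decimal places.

o_n = [-0.4369, -0.7419, -1.4831]
J₁: ẑ×o_n = [0.7419, -0.4369, 0.0000], ω = ẑ
J2: z=[0.2756, 0.9613, 0.0000] o=[-0.3941, 0.1130, 0.5300] → [-1.9351, 0.5549, -0.1945, 0.2756, 0.9613, 0.0000]
J3: z=[0.7677, -0.2201, -0.6018] o=[-0.6233, 0.2307, 0.1946] → [-0.2160, 1.1758, -0.7056, 0.7677, -0.2201, -0.6018]
J4: z=[0.7677, -0.2201, -0.6018] o=[-0.8747, -0.3711, 0.0940] → [0.1241, 0.9472, -0.1882, 0.7677, -0.2201, -0.6018]
J5: z=[0.1165, 0.9714, -0.2067] o=[-0.8591, -0.5264, -0.6269] → [-0.8763, 0.0125, -0.4353, 0.1165, 0.9714, -0.2067]
J6: z=[-0.8955, 0.0128, -0.4448] o=[-0.5956, -0.6200, -1.1601] → [-0.0583, -0.3599, 0.1071, -0.8955, 0.0128, -0.4448]
q̇ = J⁺·V = [0.7840, -0.4800, 0.9800, -0.5470, -0.7160, 0.7060]

0.7840 -0.4800 0.9800 -0.5470 -0.7160 0.7060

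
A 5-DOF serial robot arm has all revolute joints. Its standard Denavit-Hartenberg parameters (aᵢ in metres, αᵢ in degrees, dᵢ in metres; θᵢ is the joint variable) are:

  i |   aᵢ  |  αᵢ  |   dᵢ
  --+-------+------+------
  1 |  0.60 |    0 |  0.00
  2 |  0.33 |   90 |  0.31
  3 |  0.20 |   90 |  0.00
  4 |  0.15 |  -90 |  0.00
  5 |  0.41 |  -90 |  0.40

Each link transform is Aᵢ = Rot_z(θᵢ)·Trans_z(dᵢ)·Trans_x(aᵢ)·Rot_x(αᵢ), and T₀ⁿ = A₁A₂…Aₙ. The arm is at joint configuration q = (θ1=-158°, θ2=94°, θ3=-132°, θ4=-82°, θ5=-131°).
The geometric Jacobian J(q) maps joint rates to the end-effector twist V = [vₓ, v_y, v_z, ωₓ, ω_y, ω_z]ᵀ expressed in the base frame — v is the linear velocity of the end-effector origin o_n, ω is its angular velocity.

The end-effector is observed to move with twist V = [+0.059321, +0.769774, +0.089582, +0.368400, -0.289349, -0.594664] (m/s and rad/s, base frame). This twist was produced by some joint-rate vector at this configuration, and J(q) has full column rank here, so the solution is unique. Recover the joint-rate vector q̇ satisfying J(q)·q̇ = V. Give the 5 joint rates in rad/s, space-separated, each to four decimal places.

-0.7960 0.9900 -0.2470 -0.8410 0.3070

o_n = [-0.8384, -0.0422, 0.0864]
J₁: ẑ×o_n = [0.0422, -0.8384, 0.0000], ω = ẑ
J2: z=[0.0000, 0.0000, 1.0000] o=[-0.5563, -0.2248, 0.0000] → [-0.1826, -0.2821, 0.0000, 0.0000, 0.0000, 1.0000]
J3: z=[-0.8988, -0.4384, 0.0000] o=[-0.4116, -0.5214, 0.3100] → [0.0980, -0.2010, -0.6177, -0.8988, -0.4384, 0.0000]
J4: z=[-0.3258, 0.6679, 0.6691] o=[-0.4703, -0.4011, 0.1614] → [-0.2902, -0.2707, 0.1289, -0.3258, 0.6679, 0.6691]
J5: z=[-0.4156, 0.5345, -0.7359] o=[-0.3429, -0.3234, 0.1459] → [0.1751, 0.3399, 0.1480, -0.4156, 0.5345, -0.7359]
q̇ = J⁺·V = [-0.7960, 0.9900, -0.2470, -0.8410, 0.3070]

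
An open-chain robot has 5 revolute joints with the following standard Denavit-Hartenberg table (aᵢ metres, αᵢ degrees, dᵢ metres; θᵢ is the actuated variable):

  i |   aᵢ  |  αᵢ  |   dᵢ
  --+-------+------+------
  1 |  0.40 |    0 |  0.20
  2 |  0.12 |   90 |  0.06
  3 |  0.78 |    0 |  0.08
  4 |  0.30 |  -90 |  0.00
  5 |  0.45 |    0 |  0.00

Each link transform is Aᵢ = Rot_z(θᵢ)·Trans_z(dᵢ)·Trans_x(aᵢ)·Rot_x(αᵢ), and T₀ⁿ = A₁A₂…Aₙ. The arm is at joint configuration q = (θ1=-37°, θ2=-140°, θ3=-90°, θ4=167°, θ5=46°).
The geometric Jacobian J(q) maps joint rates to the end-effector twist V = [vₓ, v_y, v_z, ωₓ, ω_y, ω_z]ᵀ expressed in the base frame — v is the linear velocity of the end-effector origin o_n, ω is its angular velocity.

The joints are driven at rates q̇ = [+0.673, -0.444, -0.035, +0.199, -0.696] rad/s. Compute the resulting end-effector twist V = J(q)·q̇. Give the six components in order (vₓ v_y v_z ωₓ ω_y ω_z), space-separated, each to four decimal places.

0.2839 0.3801 0.2421 -0.6858 0.1283 0.0724

o_n = [0.0748, -0.4976, 0.0769]
J₁: ẑ×o_n = [0.4976, 0.0748, -0.0000], ω = ẑ
J2: z=[0.0000, 0.0000, 1.0000] o=[0.3195, -0.2407, 0.2000] → [0.2569, -0.2447, 0.0000, 0.0000, 0.0000, 1.0000]
J3: z=[-0.0523, 0.9986, 0.0000] o=[0.1996, -0.2470, 0.2600] → [-0.1829, -0.0096, 0.1378, -0.0523, 0.9986, 0.0000]
J4: z=[-0.0523, 0.9986, 0.0000] o=[0.1954, -0.1671, -0.5200] → [0.5961, 0.0312, 0.1378, -0.0523, 0.9986, 0.0000]
J5: z=[0.9730, 0.0510, 0.2250] o=[0.1280, -0.1706, -0.2277] → [0.0891, -0.3084, -0.3154, 0.9730, 0.0510, 0.2250]
V = J·q̇ = [0.2839, 0.3801, 0.2421, -0.6858, 0.1283, 0.0724]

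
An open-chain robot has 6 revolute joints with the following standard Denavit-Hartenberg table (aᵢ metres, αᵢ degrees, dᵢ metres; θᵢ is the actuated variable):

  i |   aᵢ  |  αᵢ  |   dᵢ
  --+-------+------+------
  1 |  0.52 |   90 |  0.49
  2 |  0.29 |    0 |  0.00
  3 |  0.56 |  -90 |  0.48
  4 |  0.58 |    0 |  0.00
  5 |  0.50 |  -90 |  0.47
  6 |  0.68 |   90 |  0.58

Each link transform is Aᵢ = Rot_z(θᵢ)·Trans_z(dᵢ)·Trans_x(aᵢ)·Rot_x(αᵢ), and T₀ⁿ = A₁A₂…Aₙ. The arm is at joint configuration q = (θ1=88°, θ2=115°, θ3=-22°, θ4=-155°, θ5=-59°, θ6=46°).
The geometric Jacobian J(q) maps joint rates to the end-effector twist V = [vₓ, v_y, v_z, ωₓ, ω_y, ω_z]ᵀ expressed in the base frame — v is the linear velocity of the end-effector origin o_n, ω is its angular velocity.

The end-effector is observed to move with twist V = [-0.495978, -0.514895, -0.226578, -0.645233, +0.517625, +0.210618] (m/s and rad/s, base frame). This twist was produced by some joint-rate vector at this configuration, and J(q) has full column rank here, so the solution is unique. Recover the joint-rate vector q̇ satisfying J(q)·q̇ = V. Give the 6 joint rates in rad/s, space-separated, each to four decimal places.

o_n = [0.6784, 0.4505, -0.3408]
J₁: ẑ×o_n = [-0.4505, 0.6784, 0.0000], ω = ẑ
J2: z=[0.9994, -0.0349, 0.0000] o=[0.0181, 0.5197, 0.4900] → [0.0290, 0.8303, -0.0461, 0.9994, -0.0349, 0.0000]
J3: z=[0.9994, -0.0349, 0.0000] o=[0.0139, 0.3972, 0.7528] → [0.0382, 1.0929, 0.0765, 0.9994, -0.0349, 0.0000]
J4: z=[-0.0349, -0.9980, -0.0523] o=[0.4926, 0.3512, 1.3121] → [1.6548, -0.0673, 0.1820, -0.0349, -0.9980, -0.0523]
J5: z=[-0.0349, -0.9980, -0.0523] o=[0.7385, 0.3701, 0.7871] → [1.1299, -0.0362, -0.0628, -0.0349, -0.9980, -0.0523]
J6: z=[0.8296, 0.0003, -0.5584] o=[0.4434, -0.0675, 0.3486] → [0.2891, 0.4407, 0.4297, 0.8296, 0.0003, -0.5584]
q̇ = J⁺·V = [-0.2840, -0.0230, 0.0540, 0.3890, -0.9090, -0.8370]

-0.2840 -0.0230 0.0540 0.3890 -0.9090 -0.8370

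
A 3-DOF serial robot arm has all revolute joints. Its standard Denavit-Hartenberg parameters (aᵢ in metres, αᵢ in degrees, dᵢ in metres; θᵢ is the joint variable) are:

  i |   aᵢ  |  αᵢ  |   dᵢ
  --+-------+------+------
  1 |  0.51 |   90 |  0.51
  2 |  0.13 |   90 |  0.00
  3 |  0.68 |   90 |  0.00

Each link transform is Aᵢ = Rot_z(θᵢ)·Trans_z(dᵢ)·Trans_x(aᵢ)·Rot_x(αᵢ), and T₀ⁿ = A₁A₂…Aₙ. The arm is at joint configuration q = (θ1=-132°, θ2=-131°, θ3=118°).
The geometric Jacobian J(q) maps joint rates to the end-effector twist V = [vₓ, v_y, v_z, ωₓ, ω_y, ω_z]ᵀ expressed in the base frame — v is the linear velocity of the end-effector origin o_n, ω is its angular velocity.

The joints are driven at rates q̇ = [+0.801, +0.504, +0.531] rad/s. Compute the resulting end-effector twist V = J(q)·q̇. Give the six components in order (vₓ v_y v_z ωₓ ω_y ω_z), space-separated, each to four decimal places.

o_n = [-0.8705, -0.0695, 0.6528]
J₁: ẑ×o_n = [0.0695, -0.8705, 0.0000], ω = ẑ
J2: z=[-0.7431, 0.6691, 0.0000] o=[-0.3413, -0.3790, 0.5100] → [0.0956, 0.1061, 0.1242, -0.7431, 0.6691, 0.0000]
J3: z=[0.5050, 0.5609, 0.6561] o=[-0.2842, -0.3156, 0.4119] → [-0.0263, -0.5063, 0.4531, 0.5050, 0.5609, 0.6561]
V = J·q̇ = [0.0899, -0.9127, 0.3032, -0.1064, 0.6351, 1.1494]

0.0899 -0.9127 0.3032 -0.1064 0.6351 1.1494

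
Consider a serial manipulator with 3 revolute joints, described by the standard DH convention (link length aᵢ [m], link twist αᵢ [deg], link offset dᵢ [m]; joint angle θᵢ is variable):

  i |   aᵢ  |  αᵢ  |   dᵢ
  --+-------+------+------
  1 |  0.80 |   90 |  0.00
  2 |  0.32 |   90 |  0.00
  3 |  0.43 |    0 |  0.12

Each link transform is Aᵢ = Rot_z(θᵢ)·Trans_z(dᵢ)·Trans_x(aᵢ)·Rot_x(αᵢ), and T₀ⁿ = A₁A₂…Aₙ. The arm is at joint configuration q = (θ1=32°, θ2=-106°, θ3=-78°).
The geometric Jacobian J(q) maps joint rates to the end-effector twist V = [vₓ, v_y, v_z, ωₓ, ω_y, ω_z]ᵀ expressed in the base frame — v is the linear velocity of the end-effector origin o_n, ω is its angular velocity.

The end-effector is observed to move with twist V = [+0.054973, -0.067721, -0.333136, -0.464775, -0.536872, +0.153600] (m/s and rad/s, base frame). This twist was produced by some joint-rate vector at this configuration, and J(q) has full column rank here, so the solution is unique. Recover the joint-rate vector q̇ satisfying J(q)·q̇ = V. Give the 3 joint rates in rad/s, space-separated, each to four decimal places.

-0.0410 0.2090 0.7060

o_n = [0.2620, 0.6597, -0.3605]
J₁: ẑ×o_n = [-0.6597, 0.2620, 0.0000], ω = ẑ
J2: z=[0.5299, -0.8480, 0.0000] o=[0.6784, 0.4239, 0.0000] → [0.3057, 0.1910, -0.2282, 0.5299, -0.8480, 0.0000]
J3: z=[-0.8152, -0.5094, 0.2756] o=[0.6036, 0.3772, -0.3076] → [-0.0509, -0.1373, -0.4043, -0.8152, -0.5094, 0.2756]
q̇ = J⁺·V = [-0.0410, 0.2090, 0.7060]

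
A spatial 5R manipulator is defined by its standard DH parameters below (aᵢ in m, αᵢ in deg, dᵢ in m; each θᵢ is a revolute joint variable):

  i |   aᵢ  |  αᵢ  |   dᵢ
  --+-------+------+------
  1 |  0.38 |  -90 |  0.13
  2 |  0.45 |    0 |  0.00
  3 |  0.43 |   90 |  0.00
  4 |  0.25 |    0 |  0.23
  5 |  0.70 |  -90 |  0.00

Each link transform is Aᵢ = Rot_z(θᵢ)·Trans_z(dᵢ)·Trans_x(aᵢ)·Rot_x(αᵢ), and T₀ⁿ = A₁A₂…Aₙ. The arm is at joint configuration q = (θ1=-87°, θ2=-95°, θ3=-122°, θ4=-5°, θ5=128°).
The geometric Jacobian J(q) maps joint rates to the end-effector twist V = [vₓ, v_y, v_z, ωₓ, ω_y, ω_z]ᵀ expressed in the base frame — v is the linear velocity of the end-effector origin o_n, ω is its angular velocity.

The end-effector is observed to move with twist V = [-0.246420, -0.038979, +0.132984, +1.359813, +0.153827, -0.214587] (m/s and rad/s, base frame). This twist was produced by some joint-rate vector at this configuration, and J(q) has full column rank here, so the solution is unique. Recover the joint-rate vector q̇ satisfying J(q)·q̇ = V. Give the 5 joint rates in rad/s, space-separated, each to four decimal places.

-0.3240 0.8640 0.5020 -0.8920 0.7550

o_n = [0.5771, -0.2114, 0.2154]
J₁: ẑ×o_n = [0.2114, 0.5771, -0.0000], ω = ẑ
J2: z=[0.9986, 0.0523, 0.0000] o=[0.0199, -0.3795, 0.1300] → [0.0045, -0.0853, 0.1386, 0.9986, 0.0523, 0.0000]
J3: z=[0.9986, 0.0523, 0.0000] o=[0.0178, -0.3403, 0.5783] → [-0.0190, 0.3624, 0.0994, 0.9986, 0.0523, 0.0000]
J4: z=[0.0315, -0.6010, -0.7986] o=[-0.0001, 0.0026, 0.3195] → [-0.1084, -0.4578, 0.3402, 0.0315, -0.6010, -0.7986]
J5: z=[0.0315, -0.6010, -0.7986] o=[-0.0251, 0.0619, -0.0141] → [-0.3562, -0.4882, 0.3533, 0.0315, -0.6010, -0.7986]
q̇ = J⁺·V = [-0.3240, 0.8640, 0.5020, -0.8920, 0.7550]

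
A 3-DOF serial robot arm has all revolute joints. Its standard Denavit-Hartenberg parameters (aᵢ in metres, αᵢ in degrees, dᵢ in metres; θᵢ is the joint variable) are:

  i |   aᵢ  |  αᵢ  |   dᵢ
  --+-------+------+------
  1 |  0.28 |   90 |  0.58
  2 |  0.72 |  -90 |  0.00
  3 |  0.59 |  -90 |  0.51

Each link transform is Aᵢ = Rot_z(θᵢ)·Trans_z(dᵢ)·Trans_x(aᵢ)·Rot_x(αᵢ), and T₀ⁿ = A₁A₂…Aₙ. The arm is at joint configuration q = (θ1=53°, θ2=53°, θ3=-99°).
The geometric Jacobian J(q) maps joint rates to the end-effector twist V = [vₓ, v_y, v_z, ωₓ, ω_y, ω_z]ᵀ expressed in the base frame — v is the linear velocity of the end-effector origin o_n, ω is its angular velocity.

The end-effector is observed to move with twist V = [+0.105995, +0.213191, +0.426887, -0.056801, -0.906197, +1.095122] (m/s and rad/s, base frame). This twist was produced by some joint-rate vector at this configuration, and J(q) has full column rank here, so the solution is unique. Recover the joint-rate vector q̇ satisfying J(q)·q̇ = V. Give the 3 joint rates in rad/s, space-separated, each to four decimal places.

o_n = [0.6161, -0.1507, 1.3882]
J₁: ẑ×o_n = [0.1507, 0.6161, -0.0000], ω = ẑ
J2: z=[0.7986, -0.6018, 0.0000] o=[0.1685, 0.2236, 0.5800] → [-0.4864, -0.6455, -0.0295, 0.7986, -0.6018, 0.0000]
J3: z=[-0.4806, -0.6378, 0.6018] o=[0.4293, 0.5697, 1.1550] → [0.2848, 0.2245, 0.4654, -0.4806, -0.6378, 0.6018]
q̇ = J⁺·V = [0.5240, 0.5000, 0.9490]

0.5240 0.5000 0.9490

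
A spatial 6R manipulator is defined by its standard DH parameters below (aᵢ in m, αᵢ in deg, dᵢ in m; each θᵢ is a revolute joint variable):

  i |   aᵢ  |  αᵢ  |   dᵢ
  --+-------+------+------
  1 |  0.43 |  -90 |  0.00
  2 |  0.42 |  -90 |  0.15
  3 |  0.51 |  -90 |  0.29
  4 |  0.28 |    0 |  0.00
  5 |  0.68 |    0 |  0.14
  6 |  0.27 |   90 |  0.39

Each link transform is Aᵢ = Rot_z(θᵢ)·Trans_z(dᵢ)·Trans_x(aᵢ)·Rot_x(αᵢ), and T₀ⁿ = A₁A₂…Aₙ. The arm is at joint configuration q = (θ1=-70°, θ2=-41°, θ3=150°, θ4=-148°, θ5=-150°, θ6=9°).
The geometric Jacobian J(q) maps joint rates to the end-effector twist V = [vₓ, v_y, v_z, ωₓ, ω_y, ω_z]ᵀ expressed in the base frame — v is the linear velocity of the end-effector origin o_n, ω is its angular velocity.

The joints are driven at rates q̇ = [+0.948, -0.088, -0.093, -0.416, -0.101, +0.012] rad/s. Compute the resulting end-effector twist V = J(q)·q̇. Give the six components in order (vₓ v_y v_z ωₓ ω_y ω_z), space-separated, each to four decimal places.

-0.5550 0.2667 -0.3582 -0.4494 -0.3014 1.1838

o_n = [0.1944, 0.2528, 0.0305]
J₁: ẑ×o_n = [-0.2528, 0.1944, 0.0000], ω = ẑ
J2: z=[0.9397, 0.3420, 0.0000] o=[0.1471, -0.4041, 0.0000] → [0.0104, -0.0286, 0.6010, 0.9397, 0.3420, 0.0000]
J3: z=[0.2244, -0.6165, -0.7547] o=[0.3964, -0.6506, 0.2755] → [0.8329, 0.2075, 0.0782, 0.2244, -0.6165, -0.7547]
J4: z=[0.6847, 0.6508, -0.3280] o=[0.1079, -0.6034, -0.2331] → [0.4524, -0.2088, 0.5299, 0.6847, 0.6508, -0.3280]
J5: z=[0.6847, 0.6508, -0.3280] o=[0.3058, -0.8001, -0.2102] → [0.5020, -0.1282, 0.7935, 0.6847, 0.6508, -0.3280]
J6: z=[0.6847, 0.6508, -0.3280] o=[0.0456, -0.1974, 0.0157] → [0.1573, -0.0589, 0.2114, 0.6847, 0.6508, -0.3280]
V = J·q̇ = [-0.5550, 0.2667, -0.3582, -0.4494, -0.3014, 1.1838]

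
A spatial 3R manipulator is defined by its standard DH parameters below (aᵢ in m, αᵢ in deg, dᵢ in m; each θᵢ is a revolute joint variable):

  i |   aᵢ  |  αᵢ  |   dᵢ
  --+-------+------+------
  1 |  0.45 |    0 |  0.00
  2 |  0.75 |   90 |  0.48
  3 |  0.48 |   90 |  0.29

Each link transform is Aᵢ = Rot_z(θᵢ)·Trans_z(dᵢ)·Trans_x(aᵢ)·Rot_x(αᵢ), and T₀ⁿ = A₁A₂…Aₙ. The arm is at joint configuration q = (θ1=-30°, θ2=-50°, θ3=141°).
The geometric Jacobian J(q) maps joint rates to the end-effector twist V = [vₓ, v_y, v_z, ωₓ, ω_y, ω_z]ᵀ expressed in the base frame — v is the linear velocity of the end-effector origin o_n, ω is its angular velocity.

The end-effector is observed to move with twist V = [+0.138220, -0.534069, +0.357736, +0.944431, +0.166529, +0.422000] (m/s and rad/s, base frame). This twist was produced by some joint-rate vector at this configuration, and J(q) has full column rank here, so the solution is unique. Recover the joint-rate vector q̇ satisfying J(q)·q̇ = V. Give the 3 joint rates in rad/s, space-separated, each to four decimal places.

-0.4000 0.8220 -0.9590

o_n = [0.1696, -0.6466, 0.7821]
J₁: ẑ×o_n = [0.6466, 0.1696, -0.0000], ω = ẑ
J2: z=[0.0000, 0.0000, 1.0000] o=[0.3897, -0.2250, 0.0000] → [0.4216, -0.2201, 0.0000, 0.0000, 0.0000, 1.0000]
J3: z=[-0.9848, -0.1736, 0.0000] o=[0.5199, -0.9636, 0.4800] → [-0.0525, 0.2975, -0.3730, -0.9848, -0.1736, 0.0000]
q̇ = J⁺·V = [-0.4000, 0.8220, -0.9590]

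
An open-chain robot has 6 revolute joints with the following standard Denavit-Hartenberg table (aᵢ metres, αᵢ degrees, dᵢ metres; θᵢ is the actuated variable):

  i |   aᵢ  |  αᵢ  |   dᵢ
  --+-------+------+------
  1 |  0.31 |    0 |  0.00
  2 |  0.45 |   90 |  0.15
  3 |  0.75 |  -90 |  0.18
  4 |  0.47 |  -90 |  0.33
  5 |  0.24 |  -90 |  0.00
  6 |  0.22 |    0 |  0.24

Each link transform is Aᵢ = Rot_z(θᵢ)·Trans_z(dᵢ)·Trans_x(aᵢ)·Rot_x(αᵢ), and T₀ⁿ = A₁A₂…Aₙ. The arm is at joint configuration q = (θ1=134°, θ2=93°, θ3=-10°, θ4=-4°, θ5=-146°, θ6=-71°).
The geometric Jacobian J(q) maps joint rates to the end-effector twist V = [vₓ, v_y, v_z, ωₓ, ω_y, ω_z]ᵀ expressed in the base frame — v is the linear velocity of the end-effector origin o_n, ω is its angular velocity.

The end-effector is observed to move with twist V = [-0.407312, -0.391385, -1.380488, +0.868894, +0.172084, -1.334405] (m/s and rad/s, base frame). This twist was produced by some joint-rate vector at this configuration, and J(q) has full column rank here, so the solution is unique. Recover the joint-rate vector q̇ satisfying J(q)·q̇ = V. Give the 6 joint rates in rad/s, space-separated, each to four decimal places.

o_n = [-1.3483, -0.9969, 0.6499]
J₁: ẑ×o_n = [0.9969, -1.3483, 0.0000], ω = ẑ
J2: z=[0.0000, 0.0000, 1.0000] o=[-0.2153, 0.2230, 0.0000] → [1.2199, -1.1329, 0.0000, 0.0000, 0.0000, 1.0000]
J3: z=[-0.7314, 0.6820, 0.0000] o=[-0.5222, -0.1061, 0.1500] → [0.3409, 0.3656, 1.2148, -0.7314, 0.6820, 0.0000]
J4: z=[-0.1184, -0.1270, 0.9848] o=[-1.1576, -0.5235, 0.0198] → [0.3861, -0.1131, 0.0318, -0.1184, -0.1270, 0.9848]
J5: z=[0.6827, -0.7306, -0.0121] o=[-1.5356, -0.8808, 0.2633] → [-0.2838, -0.2662, 0.0576, 0.6827, -0.7306, -0.0121]
J6: z=[-0.5014, -0.4805, 0.7196] o=[-1.4080, -0.7643, 0.4300] → [0.0617, 0.1533, 0.1453, -0.5014, -0.4805, 0.7196]
q̇ = J⁺·V = [-0.0890, 0.2470, -0.9980, -0.9810, -0.5100, -0.7400]

-0.0890 0.2470 -0.9980 -0.9810 -0.5100 -0.7400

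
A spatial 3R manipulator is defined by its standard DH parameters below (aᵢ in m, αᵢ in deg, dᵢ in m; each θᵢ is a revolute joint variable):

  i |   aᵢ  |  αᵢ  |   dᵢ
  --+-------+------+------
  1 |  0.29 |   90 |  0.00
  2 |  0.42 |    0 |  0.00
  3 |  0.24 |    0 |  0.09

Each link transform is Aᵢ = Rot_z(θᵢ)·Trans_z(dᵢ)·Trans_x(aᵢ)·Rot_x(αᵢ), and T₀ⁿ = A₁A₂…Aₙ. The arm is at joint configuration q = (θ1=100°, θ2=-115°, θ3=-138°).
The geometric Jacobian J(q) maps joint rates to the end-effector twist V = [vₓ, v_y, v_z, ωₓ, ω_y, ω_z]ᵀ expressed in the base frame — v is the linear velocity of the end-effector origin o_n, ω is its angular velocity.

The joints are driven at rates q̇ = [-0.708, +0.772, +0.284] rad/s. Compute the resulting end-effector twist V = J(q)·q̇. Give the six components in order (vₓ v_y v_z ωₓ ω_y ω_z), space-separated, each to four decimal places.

0.0316 -0.0068 -0.2111 1.0400 0.1834 -0.7080

o_n = [0.0813, 0.0573, -0.1511]
J₁: ẑ×o_n = [-0.0573, 0.0813, 0.0000], ω = ẑ
J2: z=[0.9848, 0.1736, 0.0000] o=[-0.0504, 0.2856, 0.0000] → [-0.0262, 0.1488, -0.2477, 0.9848, 0.1736, 0.0000]
J3: z=[0.9848, 0.1736, 0.0000] o=[-0.0195, 0.1108, -0.3806] → [0.0399, -0.2260, -0.0702, 0.9848, 0.1736, 0.0000]
V = J·q̇ = [0.0316, -0.0068, -0.2111, 1.0400, 0.1834, -0.7080]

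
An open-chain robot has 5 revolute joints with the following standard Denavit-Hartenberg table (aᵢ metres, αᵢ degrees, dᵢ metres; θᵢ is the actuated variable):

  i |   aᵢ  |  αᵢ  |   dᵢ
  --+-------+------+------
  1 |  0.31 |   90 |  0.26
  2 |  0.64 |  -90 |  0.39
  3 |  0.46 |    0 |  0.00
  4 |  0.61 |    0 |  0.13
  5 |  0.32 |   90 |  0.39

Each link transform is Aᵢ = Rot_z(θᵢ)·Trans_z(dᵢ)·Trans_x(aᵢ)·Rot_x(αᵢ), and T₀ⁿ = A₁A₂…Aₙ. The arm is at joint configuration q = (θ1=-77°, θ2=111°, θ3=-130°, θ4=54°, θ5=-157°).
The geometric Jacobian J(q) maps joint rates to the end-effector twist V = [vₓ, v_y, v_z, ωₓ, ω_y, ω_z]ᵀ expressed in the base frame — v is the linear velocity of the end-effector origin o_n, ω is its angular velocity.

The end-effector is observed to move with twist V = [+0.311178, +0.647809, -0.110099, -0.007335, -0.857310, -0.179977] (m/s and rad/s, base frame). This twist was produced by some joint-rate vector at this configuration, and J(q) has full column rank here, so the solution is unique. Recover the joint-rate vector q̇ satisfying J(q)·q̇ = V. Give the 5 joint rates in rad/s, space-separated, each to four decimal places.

-0.5000 0.2000 -0.4960 0.4210 -0.8180

o_n = [-1.1146, 0.0328, 0.3531]
J₁: ẑ×o_n = [-0.0328, -1.1146, 0.0000], ω = ẑ
J2: z=[-0.9744, -0.2250, 0.0000] o=[0.0697, -0.3021, 0.2600] → [-0.0209, 0.0907, -0.5927, -0.9744, -0.2250, 0.0000]
J3: z=[-0.2100, 0.9097, -0.3584] o=[-0.3619, -0.1663, 0.8575] → [-0.3875, 0.1638, 0.6430, -0.2100, 0.9097, -0.3584]
J4: z=[-0.2100, 0.9097, -0.3584] o=[-0.6814, -0.3488, 0.5814] → [-0.0710, 0.1073, 0.3140, -0.2100, 0.9097, -0.3584]
J5: z=[-0.2100, 0.9097, -0.3584] o=[-1.2973, -0.3122, 0.6726] → [-0.1670, -0.1326, -0.2386, -0.2100, 0.9097, -0.3584]
q̇ = J⁺·V = [-0.5000, 0.2000, -0.4960, 0.4210, -0.8180]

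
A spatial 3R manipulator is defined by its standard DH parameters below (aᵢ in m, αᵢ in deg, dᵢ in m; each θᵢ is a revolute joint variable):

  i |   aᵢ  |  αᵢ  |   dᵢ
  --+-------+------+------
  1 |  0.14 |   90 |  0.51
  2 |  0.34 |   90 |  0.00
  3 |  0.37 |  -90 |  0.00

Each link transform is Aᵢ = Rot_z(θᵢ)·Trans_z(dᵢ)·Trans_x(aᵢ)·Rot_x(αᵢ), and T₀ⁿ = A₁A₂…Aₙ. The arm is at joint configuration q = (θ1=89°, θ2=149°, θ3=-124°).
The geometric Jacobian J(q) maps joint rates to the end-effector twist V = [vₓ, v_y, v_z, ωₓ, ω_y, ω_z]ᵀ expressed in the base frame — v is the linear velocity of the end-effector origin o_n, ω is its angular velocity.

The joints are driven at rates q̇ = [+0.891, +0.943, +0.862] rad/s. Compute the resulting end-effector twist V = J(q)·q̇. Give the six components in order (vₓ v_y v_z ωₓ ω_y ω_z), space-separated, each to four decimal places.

o_n = [-0.3062, 0.0313, 0.5786]
J₁: ẑ×o_n = [-0.0313, -0.3062, 0.0000], ω = ẑ
J2: z=[0.9998, -0.0175, 0.0000] o=[0.0024, 0.1400, 0.5100] → [-0.0012, -0.0685, -0.1141, 0.9998, -0.0175, 0.0000]
J3: z=[0.0090, 0.5150, 0.8572] o=[-0.0026, -0.1514, 0.6851] → [-0.2115, -0.2593, 0.1580, 0.0090, 0.5150, 0.8572]
V = J·q̇ = [-0.2113, -0.5610, 0.0286, 0.9506, 0.4274, 1.6299]

-0.2113 -0.5610 0.0286 0.9506 0.4274 1.6299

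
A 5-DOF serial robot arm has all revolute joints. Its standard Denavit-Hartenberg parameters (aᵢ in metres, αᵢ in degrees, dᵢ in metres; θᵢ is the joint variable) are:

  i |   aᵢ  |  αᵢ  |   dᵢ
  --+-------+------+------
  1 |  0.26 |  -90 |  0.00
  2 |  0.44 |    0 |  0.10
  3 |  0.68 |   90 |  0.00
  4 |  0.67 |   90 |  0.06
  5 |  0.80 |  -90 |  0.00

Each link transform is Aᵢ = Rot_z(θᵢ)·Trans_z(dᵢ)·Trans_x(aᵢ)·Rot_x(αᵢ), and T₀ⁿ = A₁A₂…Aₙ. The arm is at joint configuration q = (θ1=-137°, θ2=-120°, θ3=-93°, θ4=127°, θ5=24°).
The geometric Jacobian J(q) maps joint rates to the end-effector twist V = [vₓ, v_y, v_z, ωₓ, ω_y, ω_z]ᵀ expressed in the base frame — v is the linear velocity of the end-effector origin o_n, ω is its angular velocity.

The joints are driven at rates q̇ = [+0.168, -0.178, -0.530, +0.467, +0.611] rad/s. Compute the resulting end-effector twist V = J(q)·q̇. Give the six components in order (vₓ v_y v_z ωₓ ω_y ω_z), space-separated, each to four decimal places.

-0.6795 0.0330 0.0511 -0.1188 0.3545 -0.4894

o_n = [0.5484, -1.1550, 0.1466]
J₁: ẑ×o_n = [1.1550, 0.5484, -0.0000], ω = ẑ
J2: z=[0.6820, -0.7314, 0.0000] o=[-0.1902, -0.1773, 0.0000] → [-0.1072, -0.1000, -0.1266, 0.6820, -0.7314, 0.0000]
J3: z=[0.6820, -0.7314, 0.0000] o=[0.0389, -0.1004, 0.3811] → [0.1714, 0.1599, -0.3466, 0.6820, -0.7314, 0.0000]
J4: z=[-0.3983, -0.3714, -0.8387] o=[0.4560, 0.2885, 0.0107] → [-1.2612, -0.0233, 0.6093, -0.3983, -0.3714, -0.8387]
J5: z=[0.9003, 0.0167, -0.4350] o=[0.5497, -0.3557, 0.1800] → [-0.3482, 0.0306, -0.7196, 0.9003, 0.0167, -0.4350]
V = J·q̇ = [-0.6795, 0.0330, 0.0511, -0.1188, 0.3545, -0.4894]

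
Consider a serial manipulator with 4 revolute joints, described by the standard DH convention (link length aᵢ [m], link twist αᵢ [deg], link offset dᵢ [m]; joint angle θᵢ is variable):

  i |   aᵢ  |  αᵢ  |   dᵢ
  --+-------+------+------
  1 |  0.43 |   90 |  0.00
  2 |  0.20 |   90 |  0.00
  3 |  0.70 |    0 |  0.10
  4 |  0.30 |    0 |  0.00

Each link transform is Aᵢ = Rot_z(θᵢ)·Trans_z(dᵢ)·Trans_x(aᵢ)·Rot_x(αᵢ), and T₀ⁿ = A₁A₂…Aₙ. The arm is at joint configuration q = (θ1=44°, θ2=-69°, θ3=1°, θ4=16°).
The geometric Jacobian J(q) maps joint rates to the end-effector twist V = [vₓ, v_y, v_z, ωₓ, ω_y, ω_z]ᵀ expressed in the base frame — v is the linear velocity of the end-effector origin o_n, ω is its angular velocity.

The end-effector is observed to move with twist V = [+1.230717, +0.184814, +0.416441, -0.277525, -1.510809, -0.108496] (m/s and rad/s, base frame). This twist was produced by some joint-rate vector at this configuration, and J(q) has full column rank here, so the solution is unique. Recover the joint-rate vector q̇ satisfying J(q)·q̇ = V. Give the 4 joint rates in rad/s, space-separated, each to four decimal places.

0.3710 0.8940 0.8870 0.4510

o_n = [0.6175, 0.4574, -1.1438]
J₁: ẑ×o_n = [-0.4574, 0.6175, 0.0000], ω = ẑ
J2: z=[0.6947, -0.7193, 0.0000] o=[0.3093, 0.2987, 0.0000] → [0.8228, 0.7945, 0.3319, 0.6947, -0.7193, 0.0000]
J3: z=[-0.6716, -0.6485, -0.3584] o=[0.3609, 0.3485, -0.1867] → [0.6597, -0.7347, 0.0933, -0.6716, -0.6485, -0.3584]
J4: z=[-0.6716, -0.6485, -0.3584] o=[0.4826, 0.4491, -0.8760] → [0.1767, -0.2282, 0.0819, -0.6716, -0.6485, -0.3584]
q̇ = J⁺·V = [0.3710, 0.8940, 0.8870, 0.4510]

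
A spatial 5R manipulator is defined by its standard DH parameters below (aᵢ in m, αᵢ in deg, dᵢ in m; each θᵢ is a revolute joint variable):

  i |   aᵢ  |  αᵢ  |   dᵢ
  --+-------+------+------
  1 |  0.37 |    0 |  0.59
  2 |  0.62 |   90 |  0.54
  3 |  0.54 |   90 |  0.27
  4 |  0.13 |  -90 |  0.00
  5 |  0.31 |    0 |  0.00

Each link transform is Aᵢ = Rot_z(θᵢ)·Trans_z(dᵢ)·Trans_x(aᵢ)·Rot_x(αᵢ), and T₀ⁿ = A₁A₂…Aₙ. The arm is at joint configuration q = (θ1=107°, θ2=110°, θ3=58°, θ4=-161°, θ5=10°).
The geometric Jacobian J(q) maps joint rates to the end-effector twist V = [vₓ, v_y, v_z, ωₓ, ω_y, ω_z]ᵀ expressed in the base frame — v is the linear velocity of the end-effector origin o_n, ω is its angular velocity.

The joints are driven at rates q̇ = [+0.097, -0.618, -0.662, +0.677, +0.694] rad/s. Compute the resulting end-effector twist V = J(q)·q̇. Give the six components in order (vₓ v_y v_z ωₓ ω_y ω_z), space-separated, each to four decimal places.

o_n = [-0.6984, 0.0697, 1.2674]
J₁: ẑ×o_n = [-0.0697, -0.6984, 0.0000], ω = ẑ
J2: z=[0.0000, 0.0000, 1.0000] o=[-0.1082, 0.3538, 0.5900] → [0.2842, -0.5902, 0.0000, 0.0000, 0.0000, 1.0000]
J3: z=[-0.6018, 0.7986, 0.0000] o=[-0.6033, -0.0193, 1.1300] → [0.1098, 0.0827, 0.0224, -0.6018, 0.7986, 0.0000]
J4: z=[-0.6773, -0.5104, -0.5299] o=[-0.9944, 0.0241, 1.5879] → [0.1877, -0.3739, 0.1202, -0.6773, -0.5104, -0.5299]
J5: z=[0.4312, -0.8590, 0.2761] o=[-0.9169, 0.0295, 1.4837] → [0.1747, 0.1536, 0.2049, 0.4312, -0.8590, 0.2761]
V = J·q̇ = [-0.0067, 0.0957, 0.2088, 0.2392, -1.4703, -0.6881]

-0.0067 0.0957 0.2088 0.2392 -1.4703 -0.6881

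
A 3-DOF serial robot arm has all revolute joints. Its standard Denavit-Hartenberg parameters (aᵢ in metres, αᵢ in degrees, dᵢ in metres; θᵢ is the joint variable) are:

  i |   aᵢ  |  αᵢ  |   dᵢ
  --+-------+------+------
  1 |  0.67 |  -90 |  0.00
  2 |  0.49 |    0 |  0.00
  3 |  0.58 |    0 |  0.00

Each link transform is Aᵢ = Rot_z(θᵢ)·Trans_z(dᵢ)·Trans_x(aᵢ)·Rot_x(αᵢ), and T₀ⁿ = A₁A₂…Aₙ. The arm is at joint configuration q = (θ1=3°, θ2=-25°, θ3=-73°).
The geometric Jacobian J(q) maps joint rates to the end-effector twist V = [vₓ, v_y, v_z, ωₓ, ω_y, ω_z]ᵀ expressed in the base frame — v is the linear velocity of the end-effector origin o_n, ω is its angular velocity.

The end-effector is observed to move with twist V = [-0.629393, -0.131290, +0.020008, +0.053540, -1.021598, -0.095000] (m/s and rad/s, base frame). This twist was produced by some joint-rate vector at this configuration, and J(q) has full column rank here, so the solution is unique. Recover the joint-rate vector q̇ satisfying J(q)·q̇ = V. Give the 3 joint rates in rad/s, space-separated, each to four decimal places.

-0.0950 -0.2310 -0.7920

o_n = [1.0320, 0.0541, 0.7814]
J₁: ẑ×o_n = [-0.0541, 1.0320, 0.0000], ω = ẑ
J2: z=[-0.0523, 0.9986, 0.0000] o=[0.6691, 0.0351, 0.0000] → [0.7804, 0.0409, -0.3634, -0.0523, 0.9986, 0.0000]
J3: z=[-0.0523, 0.9986, 0.0000] o=[1.1126, 0.0583, 0.2071] → [0.5736, 0.0301, 0.0807, -0.0523, 0.9986, 0.0000]
q̇ = J⁺·V = [-0.0950, -0.2310, -0.7920]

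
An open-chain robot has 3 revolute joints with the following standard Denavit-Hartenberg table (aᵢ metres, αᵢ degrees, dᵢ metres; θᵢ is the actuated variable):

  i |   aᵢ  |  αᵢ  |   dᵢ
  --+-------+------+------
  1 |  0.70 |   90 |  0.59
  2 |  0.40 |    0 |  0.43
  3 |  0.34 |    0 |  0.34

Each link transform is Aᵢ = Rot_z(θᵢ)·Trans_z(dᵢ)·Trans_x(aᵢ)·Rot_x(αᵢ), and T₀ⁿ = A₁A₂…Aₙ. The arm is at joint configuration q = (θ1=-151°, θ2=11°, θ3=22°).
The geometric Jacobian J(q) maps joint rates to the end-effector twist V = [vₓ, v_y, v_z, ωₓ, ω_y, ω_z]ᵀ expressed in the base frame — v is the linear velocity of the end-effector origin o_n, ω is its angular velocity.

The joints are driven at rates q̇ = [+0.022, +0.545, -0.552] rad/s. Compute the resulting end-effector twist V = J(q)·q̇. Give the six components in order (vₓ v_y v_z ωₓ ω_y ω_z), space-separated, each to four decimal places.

0.0351 -0.0152 0.2120 0.0034 -0.0061 0.0220

o_n = [-1.5784, 0.0055, 0.8515]
J₁: ẑ×o_n = [-0.0055, -1.5784, 0.0000], ω = ẑ
J2: z=[-0.4848, 0.8746, 0.0000] o=[-0.6122, -0.3394, 0.5900] → [0.2287, 0.1268, 0.6778, -0.4848, 0.8746, 0.0000]
J3: z=[-0.4848, 0.8746, 0.0000] o=[-1.1641, -0.1536, 0.6663] → [0.1620, 0.0898, 0.2851, -0.4848, 0.8746, 0.0000]
V = J·q̇ = [0.0351, -0.0152, 0.2120, 0.0034, -0.0061, 0.0220]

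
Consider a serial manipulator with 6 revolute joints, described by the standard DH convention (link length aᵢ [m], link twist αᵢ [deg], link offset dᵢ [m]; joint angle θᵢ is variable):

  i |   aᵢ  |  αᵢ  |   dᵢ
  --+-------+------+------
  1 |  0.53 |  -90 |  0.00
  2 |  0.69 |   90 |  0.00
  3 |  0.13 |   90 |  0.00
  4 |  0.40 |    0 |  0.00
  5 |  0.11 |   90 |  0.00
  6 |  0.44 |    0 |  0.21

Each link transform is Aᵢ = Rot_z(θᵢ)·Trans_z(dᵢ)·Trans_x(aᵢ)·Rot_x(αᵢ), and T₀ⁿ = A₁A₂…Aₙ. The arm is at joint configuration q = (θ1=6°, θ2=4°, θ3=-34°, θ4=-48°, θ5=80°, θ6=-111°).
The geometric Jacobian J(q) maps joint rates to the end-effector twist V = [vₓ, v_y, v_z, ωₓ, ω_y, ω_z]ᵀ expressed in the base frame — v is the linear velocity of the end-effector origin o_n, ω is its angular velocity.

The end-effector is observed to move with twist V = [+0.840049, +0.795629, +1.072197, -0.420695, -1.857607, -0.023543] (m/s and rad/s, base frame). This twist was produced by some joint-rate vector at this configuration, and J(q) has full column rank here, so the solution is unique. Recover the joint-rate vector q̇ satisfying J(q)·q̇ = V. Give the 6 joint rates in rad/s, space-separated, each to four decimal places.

o_n = [1.7819, 0.2663, -0.5906]
J₁: ẑ×o_n = [-0.2663, 1.7819, 0.0000], ω = ẑ
J2: z=[-0.1045, 0.9945, 0.0000] o=[0.5271, 0.0554, 0.0000] → [-0.5874, -0.0617, -1.2700, -0.1045, 0.9945, 0.0000]
J3: z=[0.0694, 0.0073, 0.9976] o=[1.2116, 0.1273, -0.0481] → [-0.1426, 0.6065, 0.0055, 0.0694, 0.0073, 0.9976]
J4: z=[-0.4681, -0.8828, 0.0390] o=[1.3262, 0.0663, -0.0556] → [0.4645, -0.2327, 0.3087, -0.4681, -0.8828, 0.0390]
J5: z=[-0.4681, -0.8828, 0.0390] o=[1.5413, -0.0616, -0.3677] → [0.1841, -0.0950, 0.0589, -0.4681, -0.8828, 0.0390]
J6: z=[0.4080, -0.2551, -0.8766] o=[1.6276, -0.1050, -0.3149] → [0.3958, -0.0228, 0.1909, 0.4080, -0.2551, -0.8766]
q̇ = J⁺·V = [0.7010, -0.5640, -0.4000, 0.7880, 0.5530, 0.4310]

0.7010 -0.5640 -0.4000 0.7880 0.5530 0.4310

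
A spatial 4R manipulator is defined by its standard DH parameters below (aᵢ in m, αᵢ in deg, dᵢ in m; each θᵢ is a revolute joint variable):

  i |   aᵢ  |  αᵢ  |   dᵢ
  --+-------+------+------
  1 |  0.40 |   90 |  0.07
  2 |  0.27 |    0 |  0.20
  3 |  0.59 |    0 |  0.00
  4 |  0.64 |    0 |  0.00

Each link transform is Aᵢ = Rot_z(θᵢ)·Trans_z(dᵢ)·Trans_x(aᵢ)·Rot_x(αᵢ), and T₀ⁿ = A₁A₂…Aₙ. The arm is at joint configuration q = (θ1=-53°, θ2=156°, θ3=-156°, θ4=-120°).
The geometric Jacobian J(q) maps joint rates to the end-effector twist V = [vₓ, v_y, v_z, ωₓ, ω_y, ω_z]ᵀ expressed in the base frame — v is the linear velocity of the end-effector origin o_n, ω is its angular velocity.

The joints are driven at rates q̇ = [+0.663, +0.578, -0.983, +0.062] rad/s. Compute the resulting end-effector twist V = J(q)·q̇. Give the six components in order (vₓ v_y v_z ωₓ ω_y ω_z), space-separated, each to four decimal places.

0.1513 0.2655 -0.2718 0.2739 0.2064 0.6630

o_n = [0.0950, -0.4585, -0.3744]
J₁: ẑ×o_n = [0.4585, 0.0950, -0.0000], ω = ẑ
J2: z=[-0.7986, -0.6018, 0.0000] o=[0.2407, -0.3195, 0.0700] → [0.2675, -0.3549, 0.0233, -0.7986, -0.6018, 0.0000]
J3: z=[-0.7986, -0.6018, 0.0000] o=[-0.0674, -0.2428, 0.1798] → [0.3336, -0.4426, 0.2700, -0.7986, -0.6018, 0.0000]
J4: z=[-0.7986, -0.6018, 0.0000] o=[0.2876, -0.7140, 0.1798] → [0.3336, -0.4426, -0.3200, -0.7986, -0.6018, 0.0000]
V = J·q̇ = [0.1513, 0.2655, -0.2718, 0.2739, 0.2064, 0.6630]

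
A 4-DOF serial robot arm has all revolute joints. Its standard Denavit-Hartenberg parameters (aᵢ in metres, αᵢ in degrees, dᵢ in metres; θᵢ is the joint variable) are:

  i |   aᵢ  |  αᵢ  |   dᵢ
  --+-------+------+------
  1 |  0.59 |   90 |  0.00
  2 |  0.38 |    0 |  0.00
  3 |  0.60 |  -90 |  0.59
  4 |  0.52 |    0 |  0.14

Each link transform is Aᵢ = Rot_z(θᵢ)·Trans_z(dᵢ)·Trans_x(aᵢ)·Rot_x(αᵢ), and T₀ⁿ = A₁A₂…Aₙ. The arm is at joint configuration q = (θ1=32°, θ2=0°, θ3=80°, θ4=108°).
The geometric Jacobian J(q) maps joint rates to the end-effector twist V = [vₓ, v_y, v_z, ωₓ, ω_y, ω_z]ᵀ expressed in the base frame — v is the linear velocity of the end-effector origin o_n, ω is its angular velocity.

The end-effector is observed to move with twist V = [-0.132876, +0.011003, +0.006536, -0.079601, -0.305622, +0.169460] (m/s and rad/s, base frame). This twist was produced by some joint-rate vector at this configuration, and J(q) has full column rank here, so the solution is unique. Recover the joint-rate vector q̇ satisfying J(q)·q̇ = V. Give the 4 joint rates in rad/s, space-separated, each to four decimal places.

o_n = [0.8210, 0.4004, 0.4569]
J₁: ẑ×o_n = [-0.4004, 0.8210, 0.0000], ω = ẑ
J2: z=[0.5299, -0.8480, 0.0000] o=[0.5003, 0.3127, 0.0000] → [-0.3875, -0.2421, 0.3184, 0.5299, -0.8480, 0.0000]
J3: z=[0.5299, -0.8480, 0.0000] o=[0.8226, 0.5140, 0.0000] → [-0.3875, -0.2421, -0.0616, 0.5299, -0.8480, 0.0000]
J4: z=[-0.8352, -0.5219, 0.1736] o=[1.2236, 0.0689, 0.5909] → [0.0123, -0.1818, -0.4870, -0.8352, -0.5219, 0.1736]
q̇ = J⁺·V = [0.1290, 0.3510, -0.1340, 0.2330]

0.1290 0.3510 -0.1340 0.2330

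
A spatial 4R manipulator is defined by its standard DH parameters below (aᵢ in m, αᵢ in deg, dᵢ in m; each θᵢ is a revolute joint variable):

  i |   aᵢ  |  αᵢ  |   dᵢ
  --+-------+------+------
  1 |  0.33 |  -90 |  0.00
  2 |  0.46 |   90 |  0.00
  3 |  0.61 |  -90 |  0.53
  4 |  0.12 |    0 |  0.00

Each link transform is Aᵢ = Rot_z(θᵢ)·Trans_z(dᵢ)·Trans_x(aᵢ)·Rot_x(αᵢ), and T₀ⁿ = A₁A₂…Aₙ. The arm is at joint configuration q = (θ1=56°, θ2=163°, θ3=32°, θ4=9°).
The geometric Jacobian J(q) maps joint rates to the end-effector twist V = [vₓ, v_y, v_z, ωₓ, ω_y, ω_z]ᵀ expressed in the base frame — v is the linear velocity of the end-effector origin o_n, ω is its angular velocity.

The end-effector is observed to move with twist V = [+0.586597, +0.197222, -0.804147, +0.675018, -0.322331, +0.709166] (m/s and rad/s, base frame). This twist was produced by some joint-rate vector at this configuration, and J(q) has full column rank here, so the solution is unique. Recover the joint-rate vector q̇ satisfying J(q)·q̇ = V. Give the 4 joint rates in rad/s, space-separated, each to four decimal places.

0.6420 -0.9400 -0.0320 0.2360

o_n = [-0.6283, -0.2411, -0.8040]
J₁: ẑ×o_n = [0.2411, -0.6283, 0.0000], ω = ẑ
J2: z=[-0.8290, 0.5592, 0.0000] o=[0.1845, 0.2736, 0.0000] → [-0.4496, -0.6666, 0.8813, -0.8290, 0.5592, 0.0000]
J3: z=[0.1635, 0.2424, -0.9563] o=[-0.0615, -0.0911, -0.1345] → [-0.3057, 0.6516, 0.1129, 0.1635, 0.2424, -0.9563]
J4: z=[-0.4197, 0.8943, 0.1549] o=[-0.5194, -0.1920, -0.7926] → [-0.0026, -0.0217, 0.1180, -0.4197, 0.8943, 0.1549]
q̇ = J⁺·V = [0.6420, -0.9400, -0.0320, 0.2360]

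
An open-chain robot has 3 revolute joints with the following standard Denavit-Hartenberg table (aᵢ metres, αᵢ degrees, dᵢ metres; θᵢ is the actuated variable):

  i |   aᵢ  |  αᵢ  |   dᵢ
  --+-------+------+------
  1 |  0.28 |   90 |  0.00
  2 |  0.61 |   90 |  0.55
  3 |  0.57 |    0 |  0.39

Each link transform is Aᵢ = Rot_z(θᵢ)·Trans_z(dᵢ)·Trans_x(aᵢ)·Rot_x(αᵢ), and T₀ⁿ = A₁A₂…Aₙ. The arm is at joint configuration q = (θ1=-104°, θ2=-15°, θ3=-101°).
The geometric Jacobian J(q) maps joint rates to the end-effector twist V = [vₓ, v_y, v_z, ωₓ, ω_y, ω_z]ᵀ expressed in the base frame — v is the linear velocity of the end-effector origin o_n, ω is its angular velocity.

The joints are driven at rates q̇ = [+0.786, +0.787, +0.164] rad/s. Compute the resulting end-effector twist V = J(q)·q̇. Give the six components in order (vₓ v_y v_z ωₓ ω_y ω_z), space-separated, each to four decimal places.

0.4071 -0.5959 0.2778 -0.7534 0.2316 0.6276

o_n = [-0.1512, -0.6458, -0.5064]
J₁: ẑ×o_n = [0.6458, -0.1512, 0.0000], ω = ẑ
J2: z=[-0.9703, 0.2419, 0.0000] o=[-0.0677, -0.2717, 0.0000] → [-0.1225, -0.4914, 0.3832, -0.9703, 0.2419, 0.0000]
J3: z=[0.0626, 0.2511, -0.9659] o=[-0.7439, -0.7103, -0.1579] → [-0.0252, -0.5507, -0.1448, 0.0626, 0.2511, -0.9659]
V = J·q̇ = [0.4071, -0.5959, 0.2778, -0.7534, 0.2316, 0.6276]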